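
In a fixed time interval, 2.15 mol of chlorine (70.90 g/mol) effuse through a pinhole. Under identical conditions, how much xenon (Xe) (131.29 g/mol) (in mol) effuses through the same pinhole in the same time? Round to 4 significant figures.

Using Graham's law: rate_Xe/rate_Cl₂ = √(M_Cl₂/M_Xe) = √(70.90/131.29) = √0.5400 = 0.7349.
So the amount for Xe is 2.15 × 0.7349 = 1.580 mol.

1.580 mol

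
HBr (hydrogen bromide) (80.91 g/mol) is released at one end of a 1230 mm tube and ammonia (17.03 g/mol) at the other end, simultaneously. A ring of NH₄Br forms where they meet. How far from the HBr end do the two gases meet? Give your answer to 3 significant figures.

387 mm

In equal time, each gas travels a distance ∝ its rate ∝ 1/√M, so d_HBr/d_NH₃ = √(M_NH₃/M_HBr) = √(17.03/80.91) = 0.4588.
With d_HBr + d_NH₃ = 1230 mm, d_NH₃ = 1230/(1 + 0.4588) = 843.2 mm.
d_HBr = 1230 − 843.2 = 387 mm.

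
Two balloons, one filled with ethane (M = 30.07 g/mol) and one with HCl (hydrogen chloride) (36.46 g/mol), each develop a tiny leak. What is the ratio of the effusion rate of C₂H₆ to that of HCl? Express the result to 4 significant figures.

1.101

By Graham's law, rate_C₂H₆/rate_HCl = √(M_HCl/M_C₂H₆) = √(36.46/30.07) = √1.213 = 1.101.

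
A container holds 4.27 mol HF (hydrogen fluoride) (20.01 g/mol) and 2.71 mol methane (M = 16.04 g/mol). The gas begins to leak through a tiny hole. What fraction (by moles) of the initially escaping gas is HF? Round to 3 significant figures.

0.585

Each component's effusion rate ∝ (its partial pressure)·(1/√M) ∝ n_i/√M_i.
Mole fraction of HF in the effusate = (n_HF/√M_HF) / (n_HF/√M_HF + n_CH₄/√M_CH₄)
= (4.27/√20.01) / (4.27/√20.01 + 2.71/√16.04) = 0.9546/(0.9546 + 0.6767) = 0.585.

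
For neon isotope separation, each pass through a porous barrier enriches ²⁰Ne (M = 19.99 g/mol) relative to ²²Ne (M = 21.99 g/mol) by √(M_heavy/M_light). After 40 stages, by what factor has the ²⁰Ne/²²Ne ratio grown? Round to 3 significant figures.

The single-stage factor is √(M_heavy/M_light), so 40 stages give [√(21.99/19.99)]^40 = (21.99/19.99)^(40/2).
= 1.10005^20 = 6.73.

6.73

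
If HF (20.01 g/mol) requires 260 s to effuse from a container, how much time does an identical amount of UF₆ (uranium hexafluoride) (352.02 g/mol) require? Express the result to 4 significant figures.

1091 s

From Graham's law, t_UF₆/t_HF = √(M_UF₆/M_HF) = √(352.02/20.01) = √17.59 = 4.194.
So the time for UF₆ is 260 × 4.194 = 1091 s.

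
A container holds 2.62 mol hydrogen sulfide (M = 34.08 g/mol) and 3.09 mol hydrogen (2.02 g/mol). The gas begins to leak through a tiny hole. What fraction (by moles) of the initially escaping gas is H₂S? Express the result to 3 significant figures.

0.171

Effusion rate of each component ∝ n_i/√M_i (partial pressure × 1/√M).
Mole fraction of H₂S in the effusate = (n_H₂S/√M_H₂S) / (n_H₂S/√M_H₂S + n_H₂/√M_H₂)
= (2.62/√34.08) / (2.62/√34.08 + 3.09/√2.02) = 0.4488/(0.4488 + 2.174) = 0.171.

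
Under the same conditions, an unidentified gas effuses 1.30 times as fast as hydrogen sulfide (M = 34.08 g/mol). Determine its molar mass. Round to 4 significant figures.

Graham's law gives rate_X/rate_H₂S = √(M_H₂S/M_X).
1.30 = √(34.08/M_X)
M_X = 34.08 / 1.30² = 34.08 / 1.690 = 20.17 g/mol

20.17 g/mol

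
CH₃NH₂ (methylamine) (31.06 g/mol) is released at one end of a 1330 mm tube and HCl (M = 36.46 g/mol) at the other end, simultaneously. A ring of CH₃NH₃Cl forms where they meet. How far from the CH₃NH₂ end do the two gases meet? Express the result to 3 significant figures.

692 mm

In equal time, each gas travels a distance ∝ its rate ∝ 1/√M, so d_CH₃NH₂/d_HCl = √(M_HCl/M_CH₃NH₂) = √(36.46/31.06) = 1.083.
With d_CH₃NH₂ + d_HCl = 1330 mm, d_HCl = 1330/(1 + 1.083) = 638.4 mm.
d_CH₃NH₂ = 1330 − 638.4 = 692 mm.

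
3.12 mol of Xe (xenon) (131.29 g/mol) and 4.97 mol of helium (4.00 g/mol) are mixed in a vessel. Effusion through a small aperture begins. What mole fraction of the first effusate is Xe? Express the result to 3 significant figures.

Rate_i ∝ x_i/√M_i (Graham's law weighted by mole fraction), so the effusate composition follows n_i/√M_i.
Mole fraction of Xe in the effusate = (n_Xe/√M_Xe) / (n_Xe/√M_Xe + n_He/√M_He)
= (3.12/√131.29) / (3.12/√131.29 + 4.97/√4.00) = 0.2723/(0.2723 + 2.485) = 0.0988.

0.0988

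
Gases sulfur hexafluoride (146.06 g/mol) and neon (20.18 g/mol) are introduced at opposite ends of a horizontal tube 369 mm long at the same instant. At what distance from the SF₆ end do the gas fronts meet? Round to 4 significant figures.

99.99 mm

In equal time, each gas travels a distance ∝ its rate ∝ 1/√M, so d_SF₆/d_Ne = √(M_Ne/M_SF₆) = √(20.18/146.06) = 0.3717.
With d_SF₆ + d_Ne = 369 mm, d_Ne = 369/(1 + 0.3717) = 269.0 mm.
d_SF₆ = 369 − 269.0 = 99.99 mm.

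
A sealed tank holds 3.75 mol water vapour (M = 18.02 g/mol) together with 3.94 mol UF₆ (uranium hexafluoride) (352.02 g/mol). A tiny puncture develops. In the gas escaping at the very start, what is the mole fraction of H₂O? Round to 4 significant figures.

Effusion rate of each component ∝ n_i/√M_i (partial pressure × 1/√M).
x_H₂O(eff) = (n_H₂O/√M_H₂O) / (n_H₂O/√M_H₂O + n_UF₆/√M_UF₆)
= (3.75/√18.02) / (3.75/√18.02 + 3.94/√352.02) = 0.8834/(0.8834 + 0.2100) = 0.8079.

0.8079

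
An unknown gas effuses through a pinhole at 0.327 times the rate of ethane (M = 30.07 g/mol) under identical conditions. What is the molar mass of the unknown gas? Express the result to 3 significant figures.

281 g/mol

From Graham's law, rate_X/rate_C₂H₆ = √(M_C₂H₆/M_X).
0.327 = √(30.07/M_X)
M_X = 30.07 / 0.327² = 30.07 / 0.1069 = 281 g/mol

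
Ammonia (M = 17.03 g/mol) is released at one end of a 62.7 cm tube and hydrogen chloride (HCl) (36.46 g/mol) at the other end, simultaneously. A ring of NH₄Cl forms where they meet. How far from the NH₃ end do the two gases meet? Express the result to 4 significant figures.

Graham's law gives d_NH₃/d_HCl = rate_NH₃/rate_HCl = √(M_HCl/M_NH₃) = √(36.46/17.03) = 1.463.
With d_NH₃ + d_HCl = 62.7 cm, d_HCl = 62.7/(1 + 1.463) = 25.45 cm.
d_NH₃ = 62.7 − 25.45 = 37.25 cm.

37.25 cm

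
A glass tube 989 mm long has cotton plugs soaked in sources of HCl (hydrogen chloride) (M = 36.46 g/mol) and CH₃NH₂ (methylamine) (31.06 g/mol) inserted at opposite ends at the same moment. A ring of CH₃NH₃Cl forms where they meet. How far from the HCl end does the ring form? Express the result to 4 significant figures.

474.7 mm

Distances travelled in equal time are proportional to diffusion rates, so d_HCl/d_CH₃NH₂ = √(M_CH₃NH₂/M_HCl) = √(31.06/36.46) = 0.9230.
With d_HCl + d_CH₃NH₂ = 989 mm, d_CH₃NH₂ = 989/(1 + 0.9230) = 514.3 mm.
d_HCl = 989 − 514.3 = 474.7 mm.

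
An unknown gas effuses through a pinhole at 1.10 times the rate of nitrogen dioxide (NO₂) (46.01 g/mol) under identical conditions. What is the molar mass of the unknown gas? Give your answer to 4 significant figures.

38.02 g/mol

From Graham's law, rate_X/rate_NO₂ = √(M_NO₂/M_X).
1.10 = √(46.01/M_X)
M_X = 46.01 / 1.10² = 46.01 / 1.210 = 38.02 g/mol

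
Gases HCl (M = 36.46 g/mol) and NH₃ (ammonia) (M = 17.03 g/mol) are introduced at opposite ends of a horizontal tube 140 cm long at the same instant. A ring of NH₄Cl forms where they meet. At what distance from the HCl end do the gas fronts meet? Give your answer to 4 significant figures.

56.84 cm

The fronts meet when d_HCl + d_NH₃ = L with d_HCl/d_NH₃ = √(M_NH₃/M_HCl) (Graham's law). Here √(M_NH₃/M_HCl) = √(17.03/36.46) = 0.6834.
With d_HCl + d_NH₃ = 140 cm, d_NH₃ = 140/(1 + 0.6834) = 83.16 cm.
d_HCl = 140 − 83.16 = 56.84 cm.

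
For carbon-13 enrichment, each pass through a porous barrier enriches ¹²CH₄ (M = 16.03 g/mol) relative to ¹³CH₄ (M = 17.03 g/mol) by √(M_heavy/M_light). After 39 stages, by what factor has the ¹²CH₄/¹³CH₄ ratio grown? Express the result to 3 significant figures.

Each stage multiplies the ratio by α = √(17.03/16.03), so after 39 stages the overall factor is α^39 = (17.03/16.03)^(39/2).
= 1.06238^(39/2) = 3.25.

3.25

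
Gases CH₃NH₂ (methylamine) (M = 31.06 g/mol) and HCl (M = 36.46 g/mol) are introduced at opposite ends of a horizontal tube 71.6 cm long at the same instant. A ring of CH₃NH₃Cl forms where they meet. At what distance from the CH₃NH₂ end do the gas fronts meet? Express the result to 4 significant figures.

37.23 cm

In equal time, each gas travels a distance ∝ its rate ∝ 1/√M, so d_CH₃NH₂/d_HCl = √(M_HCl/M_CH₃NH₂) = √(36.46/31.06) = 1.083.
With d_CH₃NH₂ + d_HCl = 71.6 cm, d_HCl = 71.6/(1 + 1.083) = 34.37 cm.
d_CH₃NH₂ = 71.6 − 34.37 = 37.23 cm.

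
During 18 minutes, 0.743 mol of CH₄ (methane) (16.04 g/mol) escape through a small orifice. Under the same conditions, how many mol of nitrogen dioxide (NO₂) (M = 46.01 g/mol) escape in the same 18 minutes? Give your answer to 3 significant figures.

0.439 mol

From Graham's law, rate_NO₂/rate_CH₄ = √(M_CH₄/M_NO₂) = √(16.04/46.01) = √0.3486 = 0.5904.
So the amount for NO₂ is 0.743 × 0.5904 = 0.439 mol.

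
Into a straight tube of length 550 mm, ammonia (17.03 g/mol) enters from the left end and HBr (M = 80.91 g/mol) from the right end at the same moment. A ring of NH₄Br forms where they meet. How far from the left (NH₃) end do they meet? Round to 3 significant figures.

377 mm

In equal time, each gas travels a distance ∝ its rate ∝ 1/√M, so d_NH₃/d_HBr = √(M_HBr/M_NH₃) = √(80.91/17.03) = 2.180.
With d_NH₃ + d_HBr = 550 mm, d_HBr = 550/(1 + 2.180) = 173.0 mm.
d_NH₃ = 550 − 173.0 = 377 mm.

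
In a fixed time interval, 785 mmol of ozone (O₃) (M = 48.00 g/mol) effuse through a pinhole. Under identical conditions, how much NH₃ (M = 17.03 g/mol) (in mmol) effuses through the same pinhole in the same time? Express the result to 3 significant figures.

1320 mmol

Since effusion rate ∝ 1/√M, rate_NH₃/rate_O₃ = √(M_O₃/M_NH₃) = √(48.00/17.03) = √2.819 = 1.679.
So the amount for NH₃ is 785 × 1.679 = 1320 mmol.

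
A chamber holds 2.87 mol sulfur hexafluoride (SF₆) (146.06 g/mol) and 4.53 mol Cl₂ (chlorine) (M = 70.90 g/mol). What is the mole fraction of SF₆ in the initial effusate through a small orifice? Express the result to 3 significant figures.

0.306

Each component's effusion rate ∝ (its partial pressure)·(1/√M) ∝ n_i/√M_i.
Mole fraction of SF₆ in the effusate = (n_SF₆/√M_SF₆) / (n_SF₆/√M_SF₆ + n_Cl₂/√M_Cl₂)
= (2.87/√146.06) / (2.87/√146.06 + 4.53/√70.90) = 0.2375/(0.2375 + 0.5380) = 0.306.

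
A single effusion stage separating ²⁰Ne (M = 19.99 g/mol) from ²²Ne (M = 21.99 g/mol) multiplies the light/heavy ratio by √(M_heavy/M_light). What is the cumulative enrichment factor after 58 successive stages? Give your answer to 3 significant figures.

15.9

The single-stage factor is √(M_heavy/M_light), so 58 stages give [√(21.99/19.99)]^58 = (21.99/19.99)^(58/2).
= 1.10005^29 = 15.9.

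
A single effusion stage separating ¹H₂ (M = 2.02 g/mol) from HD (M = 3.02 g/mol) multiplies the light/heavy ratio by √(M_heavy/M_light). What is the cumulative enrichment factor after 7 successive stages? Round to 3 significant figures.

Overall factor = α^7 with α = √(3.02/2.02), i.e. (3.02/2.02)^(7/2).
= 1.49505^(7/2) = 4.09.

4.09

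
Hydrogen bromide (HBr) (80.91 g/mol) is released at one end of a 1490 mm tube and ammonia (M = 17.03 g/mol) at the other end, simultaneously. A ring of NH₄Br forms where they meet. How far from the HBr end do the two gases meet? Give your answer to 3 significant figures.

469 mm

The fronts meet when d_HBr + d_NH₃ = L with d_HBr/d_NH₃ = √(M_NH₃/M_HBr) (Graham's law). Here √(M_NH₃/M_HBr) = √(17.03/80.91) = 0.4588.
With d_HBr + d_NH₃ = 1490 mm, d_NH₃ = 1490/(1 + 0.4588) = 1021 mm.
d_HBr = 1490 − 1021 = 469 mm.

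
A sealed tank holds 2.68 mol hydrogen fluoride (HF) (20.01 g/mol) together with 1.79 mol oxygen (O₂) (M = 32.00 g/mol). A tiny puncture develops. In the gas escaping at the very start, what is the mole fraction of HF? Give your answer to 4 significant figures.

Each component's effusion rate ∝ (its partial pressure)·(1/√M) ∝ n_i/√M_i.
Mole fraction of HF in the effusate = (n_HF/√M_HF) / (n_HF/√M_HF + n_O₂/√M_O₂)
= (2.68/√20.01) / (2.68/√20.01 + 1.79/√32.00) = 0.5991/(0.5991 + 0.3164) = 0.6544.

0.6544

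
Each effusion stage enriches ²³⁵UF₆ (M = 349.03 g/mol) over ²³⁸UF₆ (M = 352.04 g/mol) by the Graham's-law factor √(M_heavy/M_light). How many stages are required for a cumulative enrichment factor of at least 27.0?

768

Single-stage factor α = √(352.04/349.03), so ln α = ½ ln(1.00862) = 0.004293.
Need α^N ≥ 27.0 ⇒ N ≥ ln(27.0) / ln α = 3.296 / 0.004293 = 767.64.
So at least 768 stages are needed.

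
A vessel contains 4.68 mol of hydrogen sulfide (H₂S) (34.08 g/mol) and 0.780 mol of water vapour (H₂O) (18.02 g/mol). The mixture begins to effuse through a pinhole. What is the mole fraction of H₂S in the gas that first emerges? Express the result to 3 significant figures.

0.814

The effusion rate of species i is ∝ p_i/√M_i ∝ n_i/√M_i.
x_H₂S(eff) = (n_H₂S/√M_H₂S) / (n_H₂S/√M_H₂S + n_H₂O/√M_H₂O)
= (4.68/√34.08) / (4.68/√34.08 + 0.780/√18.02) = 0.8017/(0.8017 + 0.1837) = 0.814.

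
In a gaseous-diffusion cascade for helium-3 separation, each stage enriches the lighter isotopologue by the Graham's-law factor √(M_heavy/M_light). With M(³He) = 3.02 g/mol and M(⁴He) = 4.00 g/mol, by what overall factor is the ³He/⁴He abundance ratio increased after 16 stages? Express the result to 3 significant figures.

9.47

Each stage multiplies the ratio by α = √(4.00/3.02), so after 16 stages the overall factor is α^16 = (4.00/3.02)^(16/2).
= 1.32450^8 = 9.47.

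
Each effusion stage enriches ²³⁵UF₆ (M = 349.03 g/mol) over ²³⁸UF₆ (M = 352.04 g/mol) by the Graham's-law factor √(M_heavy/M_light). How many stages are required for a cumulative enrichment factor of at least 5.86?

Single-stage factor α = √(352.04/349.03), so ln α = ½ ln(1.00862) = 0.004293.
Need α^N ≥ 5.86 ⇒ N ≥ ln(5.86) / ln α = 1.768 / 0.004293 = 411.82.
So at least 412 stages are needed.

412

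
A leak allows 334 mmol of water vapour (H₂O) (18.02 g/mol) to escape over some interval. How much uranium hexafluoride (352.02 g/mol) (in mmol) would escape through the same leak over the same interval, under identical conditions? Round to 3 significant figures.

Graham's law gives rate_UF₆/rate_H₂O = √(M_H₂O/M_UF₆) = √(18.02/352.02) = √0.05119 = 0.2263.
So the amount for UF₆ is 334 × 0.2263 = 75.6 mmol.

75.6 mmol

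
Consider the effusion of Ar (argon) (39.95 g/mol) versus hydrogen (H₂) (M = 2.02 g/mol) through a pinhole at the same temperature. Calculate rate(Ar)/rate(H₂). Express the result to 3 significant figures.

0.225

Using Graham's law: rate_Ar/rate_H₂ = √(M_H₂/M_Ar) = √(2.02/39.95) = √0.05056 = 0.225.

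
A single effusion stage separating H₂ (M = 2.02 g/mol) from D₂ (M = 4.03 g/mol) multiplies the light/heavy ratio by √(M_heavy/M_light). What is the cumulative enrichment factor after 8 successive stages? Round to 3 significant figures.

15.8

The single-stage factor is √(M_heavy/M_light), so 8 stages give [√(4.03/2.02)]^8 = (4.03/2.02)^(8/2).
= 1.99505^4 = 15.8.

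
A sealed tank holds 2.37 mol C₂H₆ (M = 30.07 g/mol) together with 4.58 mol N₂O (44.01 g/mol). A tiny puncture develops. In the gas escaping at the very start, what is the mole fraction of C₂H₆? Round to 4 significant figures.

0.3850

Effusion rate of each component ∝ n_i/√M_i (partial pressure × 1/√M).
So x_C₂H₆ in the escaping gas = (n_C₂H₆/√M_C₂H₆) / Σ(n_i/√M_i)
= (2.37/√30.07) / (2.37/√30.07 + 4.58/√44.01) = 0.4322/(0.4322 + 0.6904) = 0.3850.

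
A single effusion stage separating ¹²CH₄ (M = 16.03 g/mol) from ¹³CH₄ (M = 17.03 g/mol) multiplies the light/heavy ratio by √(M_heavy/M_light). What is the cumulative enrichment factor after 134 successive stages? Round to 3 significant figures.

The single-stage factor is √(M_heavy/M_light), so 134 stages give [√(17.03/16.03)]^134 = (17.03/16.03)^(134/2).
= 1.06238^67 = 57.7.

57.7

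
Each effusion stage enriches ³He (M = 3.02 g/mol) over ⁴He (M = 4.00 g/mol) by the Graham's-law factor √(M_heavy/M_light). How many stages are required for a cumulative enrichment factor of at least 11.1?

18

With α = √(4.00/3.02) per stage, ln α = ½ ln(1.32450) = 0.1405.
Need α^N ≥ 11.1 ⇒ N ≥ ln(11.1) / ln α = 2.407 / 0.1405 = 17.13.
Minimum whole number of stages: N = 18.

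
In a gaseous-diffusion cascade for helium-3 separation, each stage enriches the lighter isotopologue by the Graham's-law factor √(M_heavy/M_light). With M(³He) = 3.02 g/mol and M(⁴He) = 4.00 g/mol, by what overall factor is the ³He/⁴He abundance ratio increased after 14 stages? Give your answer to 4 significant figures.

7.151

The single-stage factor is √(M_heavy/M_light), so 14 stages give [√(4.00/3.02)]^14 = (4.00/3.02)^(14/2).
= 1.32450^7 = 7.151.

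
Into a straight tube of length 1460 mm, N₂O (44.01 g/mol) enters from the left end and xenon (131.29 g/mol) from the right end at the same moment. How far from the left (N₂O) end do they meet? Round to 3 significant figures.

925 mm

In equal time, each gas travels a distance ∝ its rate ∝ 1/√M, so d_N₂O/d_Xe = √(M_Xe/M_N₂O) = √(131.29/44.01) = 1.727.
With d_N₂O + d_Xe = 1460 mm, d_Xe = 1460/(1 + 1.727) = 535.3 mm.
d_N₂O = 1460 − 535.3 = 925 mm.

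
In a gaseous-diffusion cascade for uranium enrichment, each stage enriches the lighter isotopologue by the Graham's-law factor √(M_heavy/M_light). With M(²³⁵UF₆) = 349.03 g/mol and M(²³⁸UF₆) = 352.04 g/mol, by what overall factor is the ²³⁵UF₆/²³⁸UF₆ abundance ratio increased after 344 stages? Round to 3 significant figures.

After 344 stages the ratio has grown by (√(352.04/349.03))^344 = (352.04/349.03)^(344/2).
= 1.00862^172 = 4.38.

4.38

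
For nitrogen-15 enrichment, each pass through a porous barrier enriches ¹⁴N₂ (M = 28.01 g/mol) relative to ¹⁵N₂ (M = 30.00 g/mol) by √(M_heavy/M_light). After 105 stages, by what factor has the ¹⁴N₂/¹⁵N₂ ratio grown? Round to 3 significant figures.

Overall factor = α^105 with α = √(30.00/28.01), i.e. (30.00/28.01)^(105/2).
= 1.07105^(105/2) = 36.7.

36.7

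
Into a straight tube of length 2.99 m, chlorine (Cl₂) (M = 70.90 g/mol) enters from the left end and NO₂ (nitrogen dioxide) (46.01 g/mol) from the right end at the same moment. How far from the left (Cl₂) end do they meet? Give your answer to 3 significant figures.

Distances travelled in equal time are proportional to diffusion rates, so d_Cl₂/d_NO₂ = √(M_NO₂/M_Cl₂) = √(46.01/70.90) = 0.8056.
With d_Cl₂ + d_NO₂ = 2.99 m, d_NO₂ = 2.99/(1 + 0.8056) = 1.656 m.
d_Cl₂ = 2.99 − 1.656 = 1.33 m.

1.33 m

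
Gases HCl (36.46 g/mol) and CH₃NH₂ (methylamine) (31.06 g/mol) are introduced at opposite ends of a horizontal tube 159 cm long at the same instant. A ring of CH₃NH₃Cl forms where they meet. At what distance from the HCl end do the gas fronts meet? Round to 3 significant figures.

In equal time, each gas travels a distance ∝ its rate ∝ 1/√M, so d_HCl/d_CH₃NH₂ = √(M_CH₃NH₂/M_HCl) = √(31.06/36.46) = 0.9230.
With d_HCl + d_CH₃NH₂ = 159 cm, d_CH₃NH₂ = 159/(1 + 0.9230) = 82.68 cm.
d_HCl = 159 − 82.68 = 76.3 cm.

76.3 cm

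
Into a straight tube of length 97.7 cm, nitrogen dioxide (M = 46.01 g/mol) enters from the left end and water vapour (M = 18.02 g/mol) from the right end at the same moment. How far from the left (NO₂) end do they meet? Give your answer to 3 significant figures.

Graham's law gives d_NO₂/d_H₂O = rate_NO₂/rate_H₂O = √(M_H₂O/M_NO₂) = √(18.02/46.01) = 0.6258.
With d_NO₂ + d_H₂O = 97.7 cm, d_H₂O = 97.7/(1 + 0.6258) = 60.09 cm.
d_NO₂ = 97.7 − 60.09 = 37.6 cm.

37.6 cm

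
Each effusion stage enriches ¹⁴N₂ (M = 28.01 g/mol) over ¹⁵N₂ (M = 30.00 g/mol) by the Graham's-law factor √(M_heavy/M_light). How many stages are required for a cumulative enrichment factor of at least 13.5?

Per stage α = (30.00/28.01)^(1/2) = 1.07105^0.5, giving ln α = 0.03432.
Need α^N ≥ 13.5 ⇒ N ≥ ln(13.5) / ln α = 2.603 / 0.03432 = 75.84.
Minimum whole number of stages: N = 76.

76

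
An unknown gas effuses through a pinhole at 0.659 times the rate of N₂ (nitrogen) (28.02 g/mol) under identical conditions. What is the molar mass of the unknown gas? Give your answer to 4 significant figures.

Using Graham's law: rate_X/rate_N₂ = √(M_N₂/M_X).
0.659 = √(28.02/M_X)
M_X = 28.02 / 0.659² = 28.02 / 0.4343 = 64.52 g/mol

64.52 g/mol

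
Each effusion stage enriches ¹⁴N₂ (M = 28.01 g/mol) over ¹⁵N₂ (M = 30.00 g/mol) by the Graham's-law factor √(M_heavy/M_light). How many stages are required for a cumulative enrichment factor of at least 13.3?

Per stage α = (30.00/28.01)^(1/2) = 1.07105^0.5, giving ln α = 0.03432.
Need α^N ≥ 13.3 ⇒ N ≥ ln(13.3) / ln α = 2.588 / 0.03432 = 75.41.
Minimum whole number of stages: N = 76.

76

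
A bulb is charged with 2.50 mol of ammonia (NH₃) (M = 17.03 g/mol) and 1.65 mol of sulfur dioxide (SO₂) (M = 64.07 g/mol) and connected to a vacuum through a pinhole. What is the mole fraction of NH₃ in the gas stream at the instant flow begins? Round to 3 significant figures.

0.746

The effusion rate of species i is ∝ p_i/√M_i ∝ n_i/√M_i.
Mole fraction of NH₃ in the effusate = (n_NH₃/√M_NH₃) / (n_NH₃/√M_NH₃ + n_SO₂/√M_SO₂)
= (2.50/√17.03) / (2.50/√17.03 + 1.65/√64.07) = 0.6058/(0.6058 + 0.2061) = 0.746.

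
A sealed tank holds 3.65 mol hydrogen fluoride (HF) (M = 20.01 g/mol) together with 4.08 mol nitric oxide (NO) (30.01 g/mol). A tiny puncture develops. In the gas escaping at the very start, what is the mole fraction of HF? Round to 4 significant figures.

The effusion rate of species i is ∝ p_i/√M_i ∝ n_i/√M_i.
Mole fraction of HF in the effusate = (n_HF/√M_HF) / (n_HF/√M_HF + n_NO/√M_NO)
= (3.65/√20.01) / (3.65/√20.01 + 4.08/√30.01) = 0.8160/(0.8160 + 0.7448) = 0.5228.

0.5228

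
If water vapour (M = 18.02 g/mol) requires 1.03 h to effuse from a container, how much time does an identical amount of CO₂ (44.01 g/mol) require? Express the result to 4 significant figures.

Using Graham's law: t_CO₂/t_H₂O = √(M_CO₂/M_H₂O) = √(44.01/18.02) = √2.442 = 1.563.
So the time for CO₂ is 1.03 × 1.563 = 1.610 h.

1.610 h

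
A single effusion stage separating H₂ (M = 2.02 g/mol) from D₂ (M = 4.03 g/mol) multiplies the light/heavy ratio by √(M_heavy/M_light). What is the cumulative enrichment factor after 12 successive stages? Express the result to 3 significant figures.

Each stage multiplies the ratio by α = √(4.03/2.02), so after 12 stages the overall factor is α^12 = (4.03/2.02)^(12/2).
= 1.99505^6 = 63.1.

63.1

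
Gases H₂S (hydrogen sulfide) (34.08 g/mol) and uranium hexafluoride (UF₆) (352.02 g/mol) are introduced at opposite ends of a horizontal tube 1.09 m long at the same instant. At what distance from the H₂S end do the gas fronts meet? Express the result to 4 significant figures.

0.8313 m

In equal time, each gas travels a distance ∝ its rate ∝ 1/√M, so d_H₂S/d_UF₆ = √(M_UF₆/M_H₂S) = √(352.02/34.08) = 3.214.
With d_H₂S + d_UF₆ = 1.09 m, d_UF₆ = 1.09/(1 + 3.214) = 0.2587 m.
d_H₂S = 1.09 − 0.2587 = 0.8313 m.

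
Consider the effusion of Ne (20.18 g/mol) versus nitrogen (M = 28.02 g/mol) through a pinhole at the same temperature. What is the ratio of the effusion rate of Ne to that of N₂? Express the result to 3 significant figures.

1.18

Since effusion rate ∝ 1/√M, rate_Ne/rate_N₂ = √(M_N₂/M_Ne) = √(28.02/20.18) = √1.389 = 1.18.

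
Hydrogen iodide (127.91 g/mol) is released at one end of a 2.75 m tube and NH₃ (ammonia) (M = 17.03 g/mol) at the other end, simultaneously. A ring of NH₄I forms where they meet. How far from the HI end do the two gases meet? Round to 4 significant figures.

Distances travelled in equal time are proportional to diffusion rates, so d_HI/d_NH₃ = √(M_NH₃/M_HI) = √(17.03/127.91) = 0.3649.
With d_HI + d_NH₃ = 2.75 m, d_NH₃ = 2.75/(1 + 0.3649) = 2.015 m.
d_HI = 2.75 − 2.015 = 0.7352 m.

0.7352 m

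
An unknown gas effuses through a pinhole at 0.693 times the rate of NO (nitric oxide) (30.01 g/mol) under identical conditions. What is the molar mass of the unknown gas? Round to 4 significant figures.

From Graham's law, rate_X/rate_NO = √(M_NO/M_X).
0.693 = √(30.01/M_X)
M_X = 30.01 / 0.693² = 30.01 / 0.4802 = 62.49 g/mol

62.49 g/mol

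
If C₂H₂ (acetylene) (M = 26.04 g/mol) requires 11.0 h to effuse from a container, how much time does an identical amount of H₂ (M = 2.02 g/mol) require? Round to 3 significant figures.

By Graham's law, t_H₂/t_C₂H₂ = √(M_H₂/M_C₂H₂) = √(2.02/26.04) = √0.07757 = 0.2785.
So the time for H₂ is 11.0 × 0.2785 = 3.06 h.

3.06 h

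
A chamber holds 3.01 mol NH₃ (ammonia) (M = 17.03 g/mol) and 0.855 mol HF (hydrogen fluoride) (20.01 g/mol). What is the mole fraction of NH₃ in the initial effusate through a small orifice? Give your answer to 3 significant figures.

Effusion rate of each component ∝ n_i/√M_i (partial pressure × 1/√M).
Mole fraction of NH₃ in the effusate = (n_NH₃/√M_NH₃) / (n_NH₃/√M_NH₃ + n_HF/√M_HF)
= (3.01/√17.03) / (3.01/√17.03 + 0.855/√20.01) = 0.7294/(0.7294 + 0.1911) = 0.792.

0.792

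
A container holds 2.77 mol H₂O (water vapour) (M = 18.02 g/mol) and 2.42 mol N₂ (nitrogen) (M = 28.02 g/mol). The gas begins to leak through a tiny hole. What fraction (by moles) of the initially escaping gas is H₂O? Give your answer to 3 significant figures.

0.588

Each component's effusion rate ∝ (its partial pressure)·(1/√M) ∝ n_i/√M_i.
Mole fraction of H₂O in the effusate = (n_H₂O/√M_H₂O) / (n_H₂O/√M_H₂O + n_N₂/√M_N₂)
= (2.77/√18.02) / (2.77/√18.02 + 2.42/√28.02) = 0.6525/(0.6525 + 0.4572) = 0.588.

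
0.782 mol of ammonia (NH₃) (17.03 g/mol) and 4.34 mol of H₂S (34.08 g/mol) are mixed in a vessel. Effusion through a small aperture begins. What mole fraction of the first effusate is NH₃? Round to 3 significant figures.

0.203

Effusion rate of each component ∝ n_i/√M_i (partial pressure × 1/√M).
So x_NH₃ in the escaping gas = (n_NH₃/√M_NH₃) / Σ(n_i/√M_i)
= (0.782/√17.03) / (0.782/√17.03 + 4.34/√34.08) = 0.1895/(0.1895 + 0.7434) = 0.203.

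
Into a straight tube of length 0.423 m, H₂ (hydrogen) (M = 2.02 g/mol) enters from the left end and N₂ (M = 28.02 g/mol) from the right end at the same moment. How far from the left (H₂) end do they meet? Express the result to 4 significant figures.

0.3335 m

Distances travelled in equal time are proportional to diffusion rates, so d_H₂/d_N₂ = √(M_N₂/M_H₂) = √(28.02/2.02) = 3.724.
With d_H₂ + d_N₂ = 0.423 m, d_N₂ = 0.423/(1 + 3.724) = 0.08953 m.
d_H₂ = 0.423 − 0.08953 = 0.3335 m.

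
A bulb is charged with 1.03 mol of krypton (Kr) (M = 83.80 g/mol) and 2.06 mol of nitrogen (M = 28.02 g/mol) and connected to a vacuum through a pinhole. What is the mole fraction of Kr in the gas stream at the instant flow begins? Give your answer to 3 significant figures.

0.224

The effusion rate of species i is ∝ p_i/√M_i ∝ n_i/√M_i.
So x_Kr in the escaping gas = (n_Kr/√M_Kr) / Σ(n_i/√M_i)
= (1.03/√83.80) / (1.03/√83.80 + 2.06/√28.02) = 0.1125/(0.1125 + 0.3892) = 0.224.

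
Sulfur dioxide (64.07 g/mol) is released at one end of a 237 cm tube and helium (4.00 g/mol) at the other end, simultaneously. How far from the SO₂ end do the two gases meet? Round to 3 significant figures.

Graham's law gives d_SO₂/d_He = rate_SO₂/rate_He = √(M_He/M_SO₂) = √(4.00/64.07) = 0.2499.
With d_SO₂ + d_He = 237 cm, d_He = 237/(1 + 0.2499) = 189.6 cm.
d_SO₂ = 237 − 189.6 = 47.4 cm.

47.4 cm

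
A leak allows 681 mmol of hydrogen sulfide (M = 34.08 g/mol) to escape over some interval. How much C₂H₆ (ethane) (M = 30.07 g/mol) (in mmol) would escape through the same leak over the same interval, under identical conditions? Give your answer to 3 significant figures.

Using Graham's law: rate_C₂H₆/rate_H₂S = √(M_H₂S/M_C₂H₆) = √(34.08/30.07) = √1.133 = 1.065.
So the amount for C₂H₆ is 681 × 1.065 = 725 mmol.

725 mmol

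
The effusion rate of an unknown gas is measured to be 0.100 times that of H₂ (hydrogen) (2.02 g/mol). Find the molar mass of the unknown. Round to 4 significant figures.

Graham's law gives rate_X/rate_H₂ = √(M_H₂/M_X).
0.100 = √(2.02/M_X)
M_X = 2.02 / 0.100² = 2.02 / 0.01000 = 202.0 g/mol

202.0 g/mol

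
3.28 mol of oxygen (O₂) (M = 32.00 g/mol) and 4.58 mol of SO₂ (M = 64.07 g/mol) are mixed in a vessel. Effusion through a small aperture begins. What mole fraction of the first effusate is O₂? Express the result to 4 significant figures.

The effusion rate of species i is ∝ p_i/√M_i ∝ n_i/√M_i.
x_O₂(eff) = (n_O₂/√M_O₂) / (n_O₂/√M_O₂ + n_SO₂/√M_SO₂)
= (3.28/√32.00) / (3.28/√32.00 + 4.58/√64.07) = 0.5798/(0.5798 + 0.5722) = 0.5033.

0.5033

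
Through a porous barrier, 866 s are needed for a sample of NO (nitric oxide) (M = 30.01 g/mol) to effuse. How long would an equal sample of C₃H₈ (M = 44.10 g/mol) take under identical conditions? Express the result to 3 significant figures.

From Graham's law, t_C₃H₈/t_NO = √(M_C₃H₈/M_NO) = √(44.10/30.01) = √1.470 = 1.212.
So the time for C₃H₈ is 866 × 1.212 = 1050 s.

1050 s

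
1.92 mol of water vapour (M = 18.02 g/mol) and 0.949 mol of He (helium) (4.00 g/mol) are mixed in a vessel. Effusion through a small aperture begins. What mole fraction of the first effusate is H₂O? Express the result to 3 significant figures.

The effusion rate of species i is ∝ p_i/√M_i ∝ n_i/√M_i.
x_H₂O(eff) = (n_H₂O/√M_H₂O) / (n_H₂O/√M_H₂O + n_He/√M_He)
= (1.92/√18.02) / (1.92/√18.02 + 0.949/√4.00) = 0.4523/(0.4523 + 0.4745) = 0.488.

0.488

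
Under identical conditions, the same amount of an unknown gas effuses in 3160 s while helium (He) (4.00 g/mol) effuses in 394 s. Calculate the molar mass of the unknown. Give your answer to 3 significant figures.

257 g/mol

By Graham's law, t_X/t_He = √(M_X/M_He).
3160/394 = 8.020 = √(M_X/4.00)
M_X = 4.00 × 8.020² = 4.00 × 64.33 = 257 g/mol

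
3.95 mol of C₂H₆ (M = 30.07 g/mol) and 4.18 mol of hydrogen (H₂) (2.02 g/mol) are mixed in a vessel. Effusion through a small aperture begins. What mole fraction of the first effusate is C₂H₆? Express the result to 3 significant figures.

Rate_i ∝ x_i/√M_i (Graham's law weighted by mole fraction), so the effusate composition follows n_i/√M_i.
So x_C₂H₆ in the escaping gas = (n_C₂H₆/√M_C₂H₆) / Σ(n_i/√M_i)
= (3.95/√30.07) / (3.95/√30.07 + 4.18/√2.02) = 0.7203/(0.7203 + 2.941) = 0.197.

0.197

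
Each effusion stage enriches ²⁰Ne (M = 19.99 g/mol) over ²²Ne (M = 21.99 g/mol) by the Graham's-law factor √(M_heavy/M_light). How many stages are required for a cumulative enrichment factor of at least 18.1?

61

With α = √(21.99/19.99) per stage, ln α = ½ ln(1.10005) = 0.04768.
Need α^N ≥ 18.1 ⇒ N ≥ ln(18.1) / ln α = 2.896 / 0.04768 = 60.74.
Rounding up, N = 61 stages.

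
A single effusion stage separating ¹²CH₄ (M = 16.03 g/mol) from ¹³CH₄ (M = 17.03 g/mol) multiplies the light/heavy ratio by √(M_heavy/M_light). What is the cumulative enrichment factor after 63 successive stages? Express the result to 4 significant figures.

The single-stage factor is √(M_heavy/M_light), so 63 stages give [√(17.03/16.03)]^63 = (17.03/16.03)^(63/2).
= 1.06238^(63/2) = 6.728.

6.728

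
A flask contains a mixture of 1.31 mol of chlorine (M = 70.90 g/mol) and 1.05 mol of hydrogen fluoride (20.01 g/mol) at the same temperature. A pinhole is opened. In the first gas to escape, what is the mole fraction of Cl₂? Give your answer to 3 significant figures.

Each component's effusion rate ∝ (its partial pressure)·(1/√M) ∝ n_i/√M_i.
So x_Cl₂ in the escaping gas = (n_Cl₂/√M_Cl₂) / Σ(n_i/√M_i)
= (1.31/√70.90) / (1.31/√70.90 + 1.05/√20.01) = 0.1556/(0.1556 + 0.2347) = 0.399.

0.399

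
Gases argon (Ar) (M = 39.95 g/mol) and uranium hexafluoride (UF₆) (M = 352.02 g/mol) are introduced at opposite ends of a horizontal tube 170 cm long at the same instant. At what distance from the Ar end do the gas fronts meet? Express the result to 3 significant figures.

127 cm

In equal time, each gas travels a distance ∝ its rate ∝ 1/√M, so d_Ar/d_UF₆ = √(M_UF₆/M_Ar) = √(352.02/39.95) = 2.968.
With d_Ar + d_UF₆ = 170 cm, d_UF₆ = 170/(1 + 2.968) = 42.84 cm.
d_Ar = 170 − 42.84 = 127 cm.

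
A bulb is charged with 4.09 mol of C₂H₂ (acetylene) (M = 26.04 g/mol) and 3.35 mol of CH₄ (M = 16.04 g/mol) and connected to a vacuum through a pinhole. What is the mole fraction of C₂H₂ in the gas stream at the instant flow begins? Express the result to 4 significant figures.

Effusion rate of each component ∝ n_i/√M_i (partial pressure × 1/√M).
x_C₂H₂(eff) = (n_C₂H₂/√M_C₂H₂) / (n_C₂H₂/√M_C₂H₂ + n_CH₄/√M_CH₄)
= (4.09/√26.04) / (4.09/√26.04 + 3.35/√16.04) = 0.8015/(0.8015 + 0.8365) = 0.4893.

0.4893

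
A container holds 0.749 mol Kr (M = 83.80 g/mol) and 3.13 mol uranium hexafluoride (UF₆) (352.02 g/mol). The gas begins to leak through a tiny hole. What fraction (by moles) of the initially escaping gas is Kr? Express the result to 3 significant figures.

Rate_i ∝ x_i/√M_i (Graham's law weighted by mole fraction), so the effusate composition follows n_i/√M_i.
So x_Kr in the escaping gas = (n_Kr/√M_Kr) / Σ(n_i/√M_i)
= (0.749/√83.80) / (0.749/√83.80 + 3.13/√352.02) = 0.08182/(0.08182 + 0.1668) = 0.329.

0.329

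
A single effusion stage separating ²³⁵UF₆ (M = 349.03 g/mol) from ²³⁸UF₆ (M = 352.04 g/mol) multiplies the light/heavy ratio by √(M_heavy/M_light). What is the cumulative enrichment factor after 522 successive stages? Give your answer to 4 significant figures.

9.404

Overall factor = α^522 with α = √(352.04/349.03), i.e. (352.04/349.03)^(522/2).
= 1.00862^261 = 9.404.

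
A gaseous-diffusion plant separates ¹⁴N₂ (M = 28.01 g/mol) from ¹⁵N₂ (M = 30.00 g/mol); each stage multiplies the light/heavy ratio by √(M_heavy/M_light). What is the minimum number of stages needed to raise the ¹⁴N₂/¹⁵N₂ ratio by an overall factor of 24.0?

93

Per stage α = (30.00/28.01)^(1/2) = 1.07105^0.5, giving ln α = 0.03432.
Need α^N ≥ 24.0 ⇒ N ≥ ln(24.0) / ln α = 3.178 / 0.03432 = 92.61.
Minimum whole number of stages: N = 93.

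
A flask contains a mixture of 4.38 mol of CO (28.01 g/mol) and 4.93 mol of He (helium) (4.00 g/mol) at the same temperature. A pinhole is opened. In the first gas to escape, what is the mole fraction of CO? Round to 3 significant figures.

0.251

Rate_i ∝ x_i/√M_i (Graham's law weighted by mole fraction), so the effusate composition follows n_i/√M_i.
So x_CO in the escaping gas = (n_CO/√M_CO) / Σ(n_i/√M_i)
= (4.38/√28.01) / (4.38/√28.01 + 4.93/√4.00) = 0.8276/(0.8276 + 2.465) = 0.251.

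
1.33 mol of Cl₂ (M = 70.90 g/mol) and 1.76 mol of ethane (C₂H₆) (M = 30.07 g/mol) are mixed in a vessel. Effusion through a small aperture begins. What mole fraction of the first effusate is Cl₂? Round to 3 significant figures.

0.330

The effusion rate of species i is ∝ p_i/√M_i ∝ n_i/√M_i.
So x_Cl₂ in the escaping gas = (n_Cl₂/√M_Cl₂) / Σ(n_i/√M_i)
= (1.33/√70.90) / (1.33/√70.90 + 1.76/√30.07) = 0.1580/(0.1580 + 0.3210) = 0.330.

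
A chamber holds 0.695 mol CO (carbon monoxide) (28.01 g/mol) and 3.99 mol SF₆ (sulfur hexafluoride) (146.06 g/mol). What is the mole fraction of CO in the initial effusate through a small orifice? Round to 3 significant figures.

Each component's effusion rate ∝ (its partial pressure)·(1/√M) ∝ n_i/√M_i.
So x_CO in the escaping gas = (n_CO/√M_CO) / Σ(n_i/√M_i)
= (0.695/√28.01) / (0.695/√28.01 + 3.99/√146.06) = 0.1313/(0.1313 + 0.3301) = 0.285.

0.285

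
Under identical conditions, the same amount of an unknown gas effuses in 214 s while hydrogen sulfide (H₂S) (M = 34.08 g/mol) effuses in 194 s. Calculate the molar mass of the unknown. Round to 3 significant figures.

By Graham's law, t_X/t_H₂S = √(M_X/M_H₂S).
214/194 = 1.103 = √(M_X/34.08)
M_X = 34.08 × 1.103² = 34.08 × 1.217 = 41.5 g/mol

41.5 g/mol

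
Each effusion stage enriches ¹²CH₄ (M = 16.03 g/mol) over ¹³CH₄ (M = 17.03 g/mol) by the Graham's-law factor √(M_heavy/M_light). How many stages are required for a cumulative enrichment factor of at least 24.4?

106

Per stage α = (17.03/16.03)^(1/2) = 1.06238^0.5, giving ln α = 0.03026.
Need α^N ≥ 24.4 ⇒ N ≥ ln(24.4) / ln α = 3.195 / 0.03026 = 105.58.
Rounding up, N = 106 stages.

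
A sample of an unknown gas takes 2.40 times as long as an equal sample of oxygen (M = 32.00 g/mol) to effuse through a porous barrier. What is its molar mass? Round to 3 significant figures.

Graham's law gives t_X/t_O₂ = √(M_X/M_O₂).
2.40 = √(M_X/32.00)
M_X = 32.00 × 2.40² = 32.00 × 5.760 = 184 g/mol

184 g/mol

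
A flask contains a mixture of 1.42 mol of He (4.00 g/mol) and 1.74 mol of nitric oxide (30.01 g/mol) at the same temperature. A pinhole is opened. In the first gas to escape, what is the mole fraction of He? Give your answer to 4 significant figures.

The effusion rate of species i is ∝ p_i/√M_i ∝ n_i/√M_i.
Mole fraction of He in the effusate = (n_He/√M_He) / (n_He/√M_He + n_NO/√M_NO)
= (1.42/√4.00) / (1.42/√4.00 + 1.74/√30.01) = 0.7100/(0.7100 + 0.3176) = 0.6909.

0.6909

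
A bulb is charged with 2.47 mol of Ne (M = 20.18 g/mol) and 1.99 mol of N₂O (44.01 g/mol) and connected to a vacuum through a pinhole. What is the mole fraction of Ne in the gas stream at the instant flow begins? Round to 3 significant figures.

0.647

Each component's effusion rate ∝ (its partial pressure)·(1/√M) ∝ n_i/√M_i.
So x_Ne in the escaping gas = (n_Ne/√M_Ne) / Σ(n_i/√M_i)
= (2.47/√20.18) / (2.47/√20.18 + 1.99/√44.01) = 0.5498/(0.5498 + 0.3000) = 0.647.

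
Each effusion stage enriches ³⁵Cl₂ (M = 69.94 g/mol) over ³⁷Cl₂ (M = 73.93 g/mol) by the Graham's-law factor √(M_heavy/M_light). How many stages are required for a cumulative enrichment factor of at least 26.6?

Per stage α = (73.93/69.94)^(1/2) = 1.05705^0.5, giving ln α = 0.02774.
Need α^N ≥ 26.6 ⇒ N ≥ ln(26.6) / ln α = 3.281 / 0.02774 = 118.27.
Minimum whole number of stages: N = 119.

119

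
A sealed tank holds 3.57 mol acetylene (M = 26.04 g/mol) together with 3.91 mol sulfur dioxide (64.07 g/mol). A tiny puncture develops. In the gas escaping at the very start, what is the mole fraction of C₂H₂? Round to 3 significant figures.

Rate_i ∝ x_i/√M_i (Graham's law weighted by mole fraction), so the effusate composition follows n_i/√M_i.
Mole fraction of C₂H₂ in the effusate = (n_C₂H₂/√M_C₂H₂) / (n_C₂H₂/√M_C₂H₂ + n_SO₂/√M_SO₂)
= (3.57/√26.04) / (3.57/√26.04 + 3.91/√64.07) = 0.6996/(0.6996 + 0.4885) = 0.589.

0.589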